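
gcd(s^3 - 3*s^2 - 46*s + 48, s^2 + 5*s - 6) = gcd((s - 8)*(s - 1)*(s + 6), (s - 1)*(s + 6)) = s^2 + 5*s - 6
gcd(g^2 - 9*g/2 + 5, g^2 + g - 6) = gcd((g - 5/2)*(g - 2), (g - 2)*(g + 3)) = g - 2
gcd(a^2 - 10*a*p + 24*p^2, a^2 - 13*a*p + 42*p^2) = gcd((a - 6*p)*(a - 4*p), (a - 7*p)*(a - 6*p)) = -a + 6*p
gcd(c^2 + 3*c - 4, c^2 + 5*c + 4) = c + 4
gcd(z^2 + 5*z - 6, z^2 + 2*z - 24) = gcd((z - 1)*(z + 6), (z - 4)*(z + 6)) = z + 6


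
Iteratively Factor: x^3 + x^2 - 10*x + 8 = (x - 2)*(x^2 + 3*x - 4) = (x - 2)*(x - 1)*(x + 4)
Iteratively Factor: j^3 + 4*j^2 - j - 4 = (j + 4)*(j^2 - 1) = (j - 1)*(j + 4)*(j + 1)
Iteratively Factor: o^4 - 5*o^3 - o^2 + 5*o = (o - 1)*(o^3 - 4*o^2 - 5*o) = (o - 5)*(o - 1)*(o^2 + o) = o*(o - 5)*(o - 1)*(o + 1)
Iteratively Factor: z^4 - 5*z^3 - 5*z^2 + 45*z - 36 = (z - 4)*(z^3 - z^2 - 9*z + 9) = (z - 4)*(z - 3)*(z^2 + 2*z - 3) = (z - 4)*(z - 3)*(z + 3)*(z - 1)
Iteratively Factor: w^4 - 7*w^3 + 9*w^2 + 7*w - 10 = (w - 2)*(w^3 - 5*w^2 - w + 5) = (w - 2)*(w + 1)*(w^2 - 6*w + 5) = (w - 5)*(w - 2)*(w + 1)*(w - 1)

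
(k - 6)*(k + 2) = k^2 - 4*k - 12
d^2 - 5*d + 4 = (d - 4)*(d - 1)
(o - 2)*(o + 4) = o^2 + 2*o - 8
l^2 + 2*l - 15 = (l - 3)*(l + 5)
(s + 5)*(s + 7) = s^2 + 12*s + 35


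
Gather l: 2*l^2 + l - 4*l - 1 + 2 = 2*l^2 - 3*l + 1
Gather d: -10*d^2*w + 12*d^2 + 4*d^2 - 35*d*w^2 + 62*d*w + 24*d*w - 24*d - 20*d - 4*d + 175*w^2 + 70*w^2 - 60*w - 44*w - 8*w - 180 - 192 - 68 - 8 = d^2*(16 - 10*w) + d*(-35*w^2 + 86*w - 48) + 245*w^2 - 112*w - 448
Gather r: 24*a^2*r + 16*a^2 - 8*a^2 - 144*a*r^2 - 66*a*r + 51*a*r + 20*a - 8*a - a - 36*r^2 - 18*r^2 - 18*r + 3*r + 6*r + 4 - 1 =8*a^2 + 11*a + r^2*(-144*a - 54) + r*(24*a^2 - 15*a - 9) + 3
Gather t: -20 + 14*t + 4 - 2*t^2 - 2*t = -2*t^2 + 12*t - 16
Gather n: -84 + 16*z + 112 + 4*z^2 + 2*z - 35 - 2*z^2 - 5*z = 2*z^2 + 13*z - 7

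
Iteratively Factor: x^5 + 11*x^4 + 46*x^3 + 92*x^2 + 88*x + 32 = (x + 4)*(x^4 + 7*x^3 + 18*x^2 + 20*x + 8) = (x + 1)*(x + 4)*(x^3 + 6*x^2 + 12*x + 8) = (x + 1)*(x + 2)*(x + 4)*(x^2 + 4*x + 4) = (x + 1)*(x + 2)^2*(x + 4)*(x + 2)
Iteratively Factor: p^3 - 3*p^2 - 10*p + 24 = (p - 2)*(p^2 - p - 12) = (p - 2)*(p + 3)*(p - 4)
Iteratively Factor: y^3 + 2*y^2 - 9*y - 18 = (y + 2)*(y^2 - 9) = (y - 3)*(y + 2)*(y + 3)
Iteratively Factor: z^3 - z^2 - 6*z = (z)*(z^2 - z - 6) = z*(z - 3)*(z + 2)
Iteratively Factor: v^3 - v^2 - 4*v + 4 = (v - 2)*(v^2 + v - 2) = (v - 2)*(v + 2)*(v - 1)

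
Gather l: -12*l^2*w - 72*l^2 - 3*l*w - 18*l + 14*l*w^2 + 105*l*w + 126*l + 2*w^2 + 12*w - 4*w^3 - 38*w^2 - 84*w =l^2*(-12*w - 72) + l*(14*w^2 + 102*w + 108) - 4*w^3 - 36*w^2 - 72*w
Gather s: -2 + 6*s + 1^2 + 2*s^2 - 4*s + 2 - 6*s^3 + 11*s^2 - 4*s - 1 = -6*s^3 + 13*s^2 - 2*s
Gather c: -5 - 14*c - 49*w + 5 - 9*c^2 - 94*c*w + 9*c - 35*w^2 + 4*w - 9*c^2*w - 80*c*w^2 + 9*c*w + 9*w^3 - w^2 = c^2*(-9*w - 9) + c*(-80*w^2 - 85*w - 5) + 9*w^3 - 36*w^2 - 45*w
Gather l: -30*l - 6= -30*l - 6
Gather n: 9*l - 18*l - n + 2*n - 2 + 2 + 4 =-9*l + n + 4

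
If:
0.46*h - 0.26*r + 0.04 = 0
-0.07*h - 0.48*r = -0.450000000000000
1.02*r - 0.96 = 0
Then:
No Solution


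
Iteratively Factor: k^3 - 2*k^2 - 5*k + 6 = (k - 1)*(k^2 - k - 6) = (k - 1)*(k + 2)*(k - 3)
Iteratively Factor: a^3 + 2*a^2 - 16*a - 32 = (a + 4)*(a^2 - 2*a - 8) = (a + 2)*(a + 4)*(a - 4)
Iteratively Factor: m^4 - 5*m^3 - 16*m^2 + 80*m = (m - 5)*(m^3 - 16*m) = m*(m - 5)*(m^2 - 16) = m*(m - 5)*(m - 4)*(m + 4)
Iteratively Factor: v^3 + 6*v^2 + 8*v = (v + 4)*(v^2 + 2*v) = (v + 2)*(v + 4)*(v)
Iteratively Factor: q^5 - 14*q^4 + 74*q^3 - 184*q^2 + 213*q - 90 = (q - 3)*(q^4 - 11*q^3 + 41*q^2 - 61*q + 30) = (q - 5)*(q - 3)*(q^3 - 6*q^2 + 11*q - 6) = (q - 5)*(q - 3)*(q - 2)*(q^2 - 4*q + 3) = (q - 5)*(q - 3)^2*(q - 2)*(q - 1)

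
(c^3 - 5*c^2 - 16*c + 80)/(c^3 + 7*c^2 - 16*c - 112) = (c - 5)/(c + 7)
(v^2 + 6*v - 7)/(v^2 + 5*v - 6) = (v + 7)/(v + 6)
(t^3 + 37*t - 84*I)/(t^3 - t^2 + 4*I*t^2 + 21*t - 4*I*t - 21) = (t - 4*I)/(t - 1)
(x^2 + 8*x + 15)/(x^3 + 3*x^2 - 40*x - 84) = (x^2 + 8*x + 15)/(x^3 + 3*x^2 - 40*x - 84)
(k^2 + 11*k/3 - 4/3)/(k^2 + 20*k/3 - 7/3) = (k + 4)/(k + 7)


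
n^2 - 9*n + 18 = (n - 6)*(n - 3)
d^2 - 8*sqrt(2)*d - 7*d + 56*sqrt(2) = (d - 7)*(d - 8*sqrt(2))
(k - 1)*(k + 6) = k^2 + 5*k - 6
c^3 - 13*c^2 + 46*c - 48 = (c - 8)*(c - 3)*(c - 2)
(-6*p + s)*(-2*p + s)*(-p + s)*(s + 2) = -12*p^3*s - 24*p^3 + 20*p^2*s^2 + 40*p^2*s - 9*p*s^3 - 18*p*s^2 + s^4 + 2*s^3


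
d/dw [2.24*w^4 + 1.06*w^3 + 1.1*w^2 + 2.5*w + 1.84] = 8.96*w^3 + 3.18*w^2 + 2.2*w + 2.5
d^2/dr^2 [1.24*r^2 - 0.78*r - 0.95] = 2.48000000000000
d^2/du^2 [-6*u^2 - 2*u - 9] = -12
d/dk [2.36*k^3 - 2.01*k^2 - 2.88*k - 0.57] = 7.08*k^2 - 4.02*k - 2.88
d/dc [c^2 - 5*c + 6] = 2*c - 5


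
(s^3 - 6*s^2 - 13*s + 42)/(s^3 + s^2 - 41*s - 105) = (s - 2)/(s + 5)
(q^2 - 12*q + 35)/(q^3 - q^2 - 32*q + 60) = (q - 7)/(q^2 + 4*q - 12)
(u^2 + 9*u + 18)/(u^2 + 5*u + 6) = (u + 6)/(u + 2)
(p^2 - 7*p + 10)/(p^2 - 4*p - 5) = (p - 2)/(p + 1)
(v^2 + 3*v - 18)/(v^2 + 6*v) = (v - 3)/v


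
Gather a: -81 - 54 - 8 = -143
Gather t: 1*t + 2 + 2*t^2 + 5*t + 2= 2*t^2 + 6*t + 4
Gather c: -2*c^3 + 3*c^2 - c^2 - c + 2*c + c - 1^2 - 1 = -2*c^3 + 2*c^2 + 2*c - 2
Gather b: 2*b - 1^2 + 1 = 2*b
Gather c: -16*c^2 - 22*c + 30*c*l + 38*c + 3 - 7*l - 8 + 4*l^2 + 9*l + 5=-16*c^2 + c*(30*l + 16) + 4*l^2 + 2*l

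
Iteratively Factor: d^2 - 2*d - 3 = (d + 1)*(d - 3)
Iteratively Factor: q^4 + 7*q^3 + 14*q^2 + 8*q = (q + 1)*(q^3 + 6*q^2 + 8*q) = (q + 1)*(q + 4)*(q^2 + 2*q) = (q + 1)*(q + 2)*(q + 4)*(q)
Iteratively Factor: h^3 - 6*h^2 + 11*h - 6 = (h - 1)*(h^2 - 5*h + 6) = (h - 3)*(h - 1)*(h - 2)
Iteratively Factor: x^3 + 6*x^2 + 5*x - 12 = (x + 3)*(x^2 + 3*x - 4) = (x - 1)*(x + 3)*(x + 4)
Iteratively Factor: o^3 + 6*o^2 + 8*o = (o + 4)*(o^2 + 2*o) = (o + 2)*(o + 4)*(o)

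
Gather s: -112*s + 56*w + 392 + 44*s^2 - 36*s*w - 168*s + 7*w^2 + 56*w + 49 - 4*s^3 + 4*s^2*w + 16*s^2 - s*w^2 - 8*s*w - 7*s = -4*s^3 + s^2*(4*w + 60) + s*(-w^2 - 44*w - 287) + 7*w^2 + 112*w + 441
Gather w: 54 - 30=24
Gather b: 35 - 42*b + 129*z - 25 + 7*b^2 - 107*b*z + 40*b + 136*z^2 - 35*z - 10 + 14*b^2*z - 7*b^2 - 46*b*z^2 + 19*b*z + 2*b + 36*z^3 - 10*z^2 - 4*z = 14*b^2*z + b*(-46*z^2 - 88*z) + 36*z^3 + 126*z^2 + 90*z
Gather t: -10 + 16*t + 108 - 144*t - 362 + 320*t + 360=192*t + 96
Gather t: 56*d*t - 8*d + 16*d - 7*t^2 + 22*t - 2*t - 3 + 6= 8*d - 7*t^2 + t*(56*d + 20) + 3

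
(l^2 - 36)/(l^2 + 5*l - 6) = (l - 6)/(l - 1)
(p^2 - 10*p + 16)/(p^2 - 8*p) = (p - 2)/p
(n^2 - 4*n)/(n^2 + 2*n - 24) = n/(n + 6)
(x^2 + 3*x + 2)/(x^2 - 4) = (x + 1)/(x - 2)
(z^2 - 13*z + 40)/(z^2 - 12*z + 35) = (z - 8)/(z - 7)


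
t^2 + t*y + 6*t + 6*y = (t + 6)*(t + y)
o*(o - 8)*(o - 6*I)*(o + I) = o^4 - 8*o^3 - 5*I*o^3 + 6*o^2 + 40*I*o^2 - 48*o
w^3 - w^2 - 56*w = w*(w - 8)*(w + 7)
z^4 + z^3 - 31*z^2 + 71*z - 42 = (z - 3)*(z - 2)*(z - 1)*(z + 7)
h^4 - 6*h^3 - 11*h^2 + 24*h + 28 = (h - 7)*(h - 2)*(h + 1)*(h + 2)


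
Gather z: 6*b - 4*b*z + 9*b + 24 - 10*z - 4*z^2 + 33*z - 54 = 15*b - 4*z^2 + z*(23 - 4*b) - 30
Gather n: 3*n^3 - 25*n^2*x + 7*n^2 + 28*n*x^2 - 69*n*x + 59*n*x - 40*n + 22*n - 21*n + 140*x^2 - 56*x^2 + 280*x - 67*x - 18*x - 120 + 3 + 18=3*n^3 + n^2*(7 - 25*x) + n*(28*x^2 - 10*x - 39) + 84*x^2 + 195*x - 99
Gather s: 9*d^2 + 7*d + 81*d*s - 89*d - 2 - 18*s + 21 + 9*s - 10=9*d^2 - 82*d + s*(81*d - 9) + 9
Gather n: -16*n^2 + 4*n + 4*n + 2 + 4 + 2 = -16*n^2 + 8*n + 8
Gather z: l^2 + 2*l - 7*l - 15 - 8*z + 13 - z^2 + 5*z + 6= l^2 - 5*l - z^2 - 3*z + 4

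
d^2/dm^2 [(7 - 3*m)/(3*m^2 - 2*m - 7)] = 2*(27*(m - 1)*(-3*m^2 + 2*m + 7) + 4*(3*m - 7)*(3*m - 1)^2)/(-3*m^2 + 2*m + 7)^3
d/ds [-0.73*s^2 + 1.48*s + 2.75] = 1.48 - 1.46*s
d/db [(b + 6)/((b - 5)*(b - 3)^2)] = (-2*b^2 - 13*b + 93)/(b^5 - 19*b^4 + 142*b^3 - 522*b^2 + 945*b - 675)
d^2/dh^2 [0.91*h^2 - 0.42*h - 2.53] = 1.82000000000000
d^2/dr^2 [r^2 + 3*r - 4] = 2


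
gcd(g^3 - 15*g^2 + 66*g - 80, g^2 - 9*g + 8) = g - 8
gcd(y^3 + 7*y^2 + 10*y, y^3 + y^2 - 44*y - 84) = y + 2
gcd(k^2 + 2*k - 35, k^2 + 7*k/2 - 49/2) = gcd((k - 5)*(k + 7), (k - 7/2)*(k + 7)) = k + 7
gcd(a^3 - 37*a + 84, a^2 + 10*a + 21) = a + 7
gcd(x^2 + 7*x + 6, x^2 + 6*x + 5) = x + 1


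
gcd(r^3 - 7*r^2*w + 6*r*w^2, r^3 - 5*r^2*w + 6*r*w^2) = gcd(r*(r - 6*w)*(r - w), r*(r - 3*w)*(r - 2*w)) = r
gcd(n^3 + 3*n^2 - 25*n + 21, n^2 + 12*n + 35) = n + 7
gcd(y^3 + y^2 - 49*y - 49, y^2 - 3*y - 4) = y + 1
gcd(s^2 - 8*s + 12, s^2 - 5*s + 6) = s - 2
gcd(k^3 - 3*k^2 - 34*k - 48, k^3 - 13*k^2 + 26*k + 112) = k^2 - 6*k - 16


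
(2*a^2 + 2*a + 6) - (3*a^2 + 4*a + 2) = -a^2 - 2*a + 4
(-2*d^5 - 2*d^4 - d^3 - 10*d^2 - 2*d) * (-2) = 4*d^5 + 4*d^4 + 2*d^3 + 20*d^2 + 4*d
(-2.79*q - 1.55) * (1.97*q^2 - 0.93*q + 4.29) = -5.4963*q^3 - 0.4588*q^2 - 10.5276*q - 6.6495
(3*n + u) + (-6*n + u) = -3*n + 2*u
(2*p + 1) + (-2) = 2*p - 1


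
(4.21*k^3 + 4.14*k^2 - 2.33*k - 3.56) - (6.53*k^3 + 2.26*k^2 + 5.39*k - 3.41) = -2.32*k^3 + 1.88*k^2 - 7.72*k - 0.15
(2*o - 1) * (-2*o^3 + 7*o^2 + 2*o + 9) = -4*o^4 + 16*o^3 - 3*o^2 + 16*o - 9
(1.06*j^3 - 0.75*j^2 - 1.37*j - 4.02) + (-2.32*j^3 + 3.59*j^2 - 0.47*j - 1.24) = -1.26*j^3 + 2.84*j^2 - 1.84*j - 5.26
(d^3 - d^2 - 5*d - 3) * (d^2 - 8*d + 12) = d^5 - 9*d^4 + 15*d^3 + 25*d^2 - 36*d - 36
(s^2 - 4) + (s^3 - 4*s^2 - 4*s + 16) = s^3 - 3*s^2 - 4*s + 12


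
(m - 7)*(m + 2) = m^2 - 5*m - 14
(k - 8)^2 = k^2 - 16*k + 64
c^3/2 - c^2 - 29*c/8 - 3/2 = (c/2 + 1/4)*(c - 4)*(c + 3/2)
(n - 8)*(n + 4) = n^2 - 4*n - 32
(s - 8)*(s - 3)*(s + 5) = s^3 - 6*s^2 - 31*s + 120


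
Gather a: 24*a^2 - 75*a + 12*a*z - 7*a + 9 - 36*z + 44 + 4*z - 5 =24*a^2 + a*(12*z - 82) - 32*z + 48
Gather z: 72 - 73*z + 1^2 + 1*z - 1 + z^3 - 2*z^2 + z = z^3 - 2*z^2 - 71*z + 72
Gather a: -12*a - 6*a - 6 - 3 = -18*a - 9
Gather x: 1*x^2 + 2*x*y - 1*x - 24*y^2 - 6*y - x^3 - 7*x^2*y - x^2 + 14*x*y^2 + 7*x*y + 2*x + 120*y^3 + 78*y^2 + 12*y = -x^3 - 7*x^2*y + x*(14*y^2 + 9*y + 1) + 120*y^3 + 54*y^2 + 6*y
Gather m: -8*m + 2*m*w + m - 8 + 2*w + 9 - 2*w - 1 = m*(2*w - 7)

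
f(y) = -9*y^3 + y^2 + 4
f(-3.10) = 281.73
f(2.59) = -145.66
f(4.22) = -654.55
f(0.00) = 4.00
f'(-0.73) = -15.85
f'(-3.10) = -265.67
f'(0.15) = -0.31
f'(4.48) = -532.94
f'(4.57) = -554.75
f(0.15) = 3.99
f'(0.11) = -0.11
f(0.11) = 4.00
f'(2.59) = -175.94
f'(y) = -27*y^2 + 2*y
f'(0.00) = 0.00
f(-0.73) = 8.03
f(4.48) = -785.17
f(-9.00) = 6646.00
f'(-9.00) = -2205.00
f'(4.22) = -472.39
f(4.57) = -834.11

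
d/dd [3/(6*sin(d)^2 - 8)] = -18*sin(2*d)/(3*cos(2*d) + 5)^2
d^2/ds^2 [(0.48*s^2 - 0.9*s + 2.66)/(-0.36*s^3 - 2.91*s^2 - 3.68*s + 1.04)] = (-0.124416*s^6 + 0.699839999999998*s^5 + 5.335632*s^4 - 23.963436*s^3 - 160.967196*s^2 - 160.545312*s - 82.295392)/(0.046656*s^9 + 1.131408*s^8 + 10.576332*s^7 + 47.368827*s^6 + 101.576592*s^5 + 83.537928*s^4 - 15.818752*s^3 - 32.80992*s^2 + 11.940864*s - 1.124864)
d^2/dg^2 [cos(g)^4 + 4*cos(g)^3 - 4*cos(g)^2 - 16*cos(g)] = -16*sin(g)^4 + 4*sin(g)^2 + 13*cos(g) - 9*cos(3*g) + 4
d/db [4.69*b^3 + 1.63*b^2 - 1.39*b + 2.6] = 14.07*b^2 + 3.26*b - 1.39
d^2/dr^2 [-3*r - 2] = 0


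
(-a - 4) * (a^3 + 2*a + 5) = -a^4 - 4*a^3 - 2*a^2 - 13*a - 20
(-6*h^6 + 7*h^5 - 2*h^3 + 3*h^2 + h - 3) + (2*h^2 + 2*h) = -6*h^6 + 7*h^5 - 2*h^3 + 5*h^2 + 3*h - 3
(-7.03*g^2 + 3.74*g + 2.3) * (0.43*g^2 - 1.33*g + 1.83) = -3.0229*g^4 + 10.9581*g^3 - 16.8501*g^2 + 3.7852*g + 4.209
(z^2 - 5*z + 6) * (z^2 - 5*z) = z^4 - 10*z^3 + 31*z^2 - 30*z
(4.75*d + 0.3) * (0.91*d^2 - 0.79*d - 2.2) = 4.3225*d^3 - 3.4795*d^2 - 10.687*d - 0.66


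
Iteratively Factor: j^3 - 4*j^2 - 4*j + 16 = (j - 2)*(j^2 - 2*j - 8) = (j - 4)*(j - 2)*(j + 2)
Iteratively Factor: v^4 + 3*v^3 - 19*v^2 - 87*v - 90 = (v + 3)*(v^3 - 19*v - 30) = (v - 5)*(v + 3)*(v^2 + 5*v + 6) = (v - 5)*(v + 3)^2*(v + 2)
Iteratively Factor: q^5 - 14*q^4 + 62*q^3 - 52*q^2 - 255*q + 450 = (q - 3)*(q^4 - 11*q^3 + 29*q^2 + 35*q - 150) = (q - 5)*(q - 3)*(q^3 - 6*q^2 - q + 30) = (q - 5)*(q - 3)^2*(q^2 - 3*q - 10) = (q - 5)^2*(q - 3)^2*(q + 2)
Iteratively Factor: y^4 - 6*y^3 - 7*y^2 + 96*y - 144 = (y + 4)*(y^3 - 10*y^2 + 33*y - 36) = (y - 3)*(y + 4)*(y^2 - 7*y + 12) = (y - 3)^2*(y + 4)*(y - 4)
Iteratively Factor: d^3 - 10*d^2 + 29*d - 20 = (d - 5)*(d^2 - 5*d + 4) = (d - 5)*(d - 1)*(d - 4)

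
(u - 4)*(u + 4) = u^2 - 16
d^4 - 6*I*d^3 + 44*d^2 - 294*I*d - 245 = (d - 7*I)*(d - 5*I)*(d - I)*(d + 7*I)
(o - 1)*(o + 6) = o^2 + 5*o - 6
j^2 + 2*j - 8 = (j - 2)*(j + 4)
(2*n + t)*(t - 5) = 2*n*t - 10*n + t^2 - 5*t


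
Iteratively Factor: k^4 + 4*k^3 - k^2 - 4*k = (k)*(k^3 + 4*k^2 - k - 4) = k*(k + 1)*(k^2 + 3*k - 4) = k*(k - 1)*(k + 1)*(k + 4)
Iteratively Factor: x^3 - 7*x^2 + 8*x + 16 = (x - 4)*(x^2 - 3*x - 4) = (x - 4)^2*(x + 1)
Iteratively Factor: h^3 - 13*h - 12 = (h - 4)*(h^2 + 4*h + 3) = (h - 4)*(h + 3)*(h + 1)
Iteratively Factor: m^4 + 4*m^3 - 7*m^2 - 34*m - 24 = (m - 3)*(m^3 + 7*m^2 + 14*m + 8) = (m - 3)*(m + 1)*(m^2 + 6*m + 8) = (m - 3)*(m + 1)*(m + 2)*(m + 4)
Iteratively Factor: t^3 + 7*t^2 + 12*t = (t + 4)*(t^2 + 3*t) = (t + 3)*(t + 4)*(t)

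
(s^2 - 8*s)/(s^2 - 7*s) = (s - 8)/(s - 7)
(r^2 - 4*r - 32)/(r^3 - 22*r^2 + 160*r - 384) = (r + 4)/(r^2 - 14*r + 48)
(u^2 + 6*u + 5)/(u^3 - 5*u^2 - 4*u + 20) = (u^2 + 6*u + 5)/(u^3 - 5*u^2 - 4*u + 20)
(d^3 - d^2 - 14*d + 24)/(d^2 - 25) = (d^3 - d^2 - 14*d + 24)/(d^2 - 25)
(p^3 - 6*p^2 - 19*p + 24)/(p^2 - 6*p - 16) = (p^2 + 2*p - 3)/(p + 2)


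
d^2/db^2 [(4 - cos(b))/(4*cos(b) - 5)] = 11*(4*sin(b)^2 - 5*cos(b) + 4)/(4*cos(b) - 5)^3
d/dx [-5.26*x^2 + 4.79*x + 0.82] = 4.79 - 10.52*x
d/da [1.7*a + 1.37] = 1.70000000000000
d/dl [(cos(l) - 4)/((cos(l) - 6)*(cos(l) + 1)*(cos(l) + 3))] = 2*(cos(l)^3 - 7*cos(l)^2 + 8*cos(l) + 51)*sin(l)/((cos(l) - 6)^2*(cos(l) + 1)^2*(cos(l) + 3)^2)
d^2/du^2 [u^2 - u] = 2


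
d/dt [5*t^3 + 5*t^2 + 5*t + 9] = 15*t^2 + 10*t + 5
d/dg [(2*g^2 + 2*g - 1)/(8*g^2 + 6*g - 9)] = 4*(-g^2 - 5*g - 3)/(64*g^4 + 96*g^3 - 108*g^2 - 108*g + 81)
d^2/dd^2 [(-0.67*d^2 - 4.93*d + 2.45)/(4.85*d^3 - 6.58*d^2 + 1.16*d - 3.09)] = (-31.52015*d^6 - 695.79555*d^5 + 1658.16456*d^4 - 1773.221066*d^3 - 85.7066159999997*d^2 + 709.525866*d - 141.170978)/(114.084125*d^9 - 464.33415*d^8 + 711.82092*d^7 - 725.058367*d^6 + 761.916972*d^5 - 532.225812*d^4 + 281.997863*d^3 - 200.953206*d^2 + 33.227388*d - 29.503629)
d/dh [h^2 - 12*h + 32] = 2*h - 12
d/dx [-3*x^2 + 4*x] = 4 - 6*x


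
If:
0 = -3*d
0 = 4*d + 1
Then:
No Solution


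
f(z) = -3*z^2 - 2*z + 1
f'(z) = -6*z - 2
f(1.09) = -4.74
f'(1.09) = -8.54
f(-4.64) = -54.31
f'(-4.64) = 25.84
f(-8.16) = -182.44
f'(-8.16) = 46.96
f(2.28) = -19.16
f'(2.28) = -15.68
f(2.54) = -23.43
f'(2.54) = -17.24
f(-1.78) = -4.95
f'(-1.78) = 8.68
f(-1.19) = -0.87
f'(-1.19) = 5.14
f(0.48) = -0.65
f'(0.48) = -4.88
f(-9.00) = -224.00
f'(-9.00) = 52.00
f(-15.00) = -644.00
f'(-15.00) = 88.00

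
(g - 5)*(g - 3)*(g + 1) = g^3 - 7*g^2 + 7*g + 15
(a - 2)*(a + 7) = a^2 + 5*a - 14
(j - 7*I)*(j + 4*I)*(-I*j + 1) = -I*j^3 - 2*j^2 - 31*I*j + 28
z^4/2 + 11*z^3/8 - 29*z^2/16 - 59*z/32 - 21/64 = (z/2 + 1/4)*(z - 3/2)*(z + 1/4)*(z + 7/2)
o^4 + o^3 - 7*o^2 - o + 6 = (o - 2)*(o - 1)*(o + 1)*(o + 3)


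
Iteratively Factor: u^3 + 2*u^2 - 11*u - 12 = (u + 4)*(u^2 - 2*u - 3) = (u + 1)*(u + 4)*(u - 3)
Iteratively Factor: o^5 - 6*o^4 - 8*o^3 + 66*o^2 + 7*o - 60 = (o - 1)*(o^4 - 5*o^3 - 13*o^2 + 53*o + 60) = (o - 1)*(o + 1)*(o^3 - 6*o^2 - 7*o + 60) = (o - 1)*(o + 1)*(o + 3)*(o^2 - 9*o + 20) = (o - 4)*(o - 1)*(o + 1)*(o + 3)*(o - 5)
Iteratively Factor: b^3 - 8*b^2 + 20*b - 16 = (b - 2)*(b^2 - 6*b + 8) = (b - 2)^2*(b - 4)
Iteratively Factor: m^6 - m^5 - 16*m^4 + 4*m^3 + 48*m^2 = (m + 3)*(m^5 - 4*m^4 - 4*m^3 + 16*m^2) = m*(m + 3)*(m^4 - 4*m^3 - 4*m^2 + 16*m) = m*(m + 2)*(m + 3)*(m^3 - 6*m^2 + 8*m) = m^2*(m + 2)*(m + 3)*(m^2 - 6*m + 8) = m^2*(m - 2)*(m + 2)*(m + 3)*(m - 4)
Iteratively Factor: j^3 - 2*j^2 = (j - 2)*(j^2) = j*(j - 2)*(j)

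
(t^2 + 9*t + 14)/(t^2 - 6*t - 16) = (t + 7)/(t - 8)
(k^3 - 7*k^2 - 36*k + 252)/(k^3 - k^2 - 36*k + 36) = (k - 7)/(k - 1)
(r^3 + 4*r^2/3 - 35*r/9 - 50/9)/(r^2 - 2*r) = r + 10/3 + 25/(9*r)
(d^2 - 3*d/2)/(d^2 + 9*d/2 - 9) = d/(d + 6)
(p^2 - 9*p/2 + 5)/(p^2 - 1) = (p^2 - 9*p/2 + 5)/(p^2 - 1)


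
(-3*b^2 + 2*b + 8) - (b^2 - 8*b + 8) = -4*b^2 + 10*b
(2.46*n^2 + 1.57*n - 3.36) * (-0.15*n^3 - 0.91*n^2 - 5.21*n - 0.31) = -0.369*n^5 - 2.4741*n^4 - 13.7413*n^3 - 5.8847*n^2 + 17.0189*n + 1.0416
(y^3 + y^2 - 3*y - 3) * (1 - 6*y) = -6*y^4 - 5*y^3 + 19*y^2 + 15*y - 3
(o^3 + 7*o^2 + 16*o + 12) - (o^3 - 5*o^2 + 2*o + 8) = 12*o^2 + 14*o + 4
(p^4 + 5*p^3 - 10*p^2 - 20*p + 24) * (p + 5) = p^5 + 10*p^4 + 15*p^3 - 70*p^2 - 76*p + 120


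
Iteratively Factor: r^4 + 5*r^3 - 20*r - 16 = (r + 4)*(r^3 + r^2 - 4*r - 4) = (r + 2)*(r + 4)*(r^2 - r - 2) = (r - 2)*(r + 2)*(r + 4)*(r + 1)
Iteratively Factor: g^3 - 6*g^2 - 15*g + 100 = (g - 5)*(g^2 - g - 20) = (g - 5)^2*(g + 4)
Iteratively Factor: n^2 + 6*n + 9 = (n + 3)*(n + 3)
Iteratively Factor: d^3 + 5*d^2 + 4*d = (d + 4)*(d^2 + d) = (d + 1)*(d + 4)*(d)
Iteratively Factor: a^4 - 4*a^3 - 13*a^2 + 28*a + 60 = (a + 2)*(a^3 - 6*a^2 - a + 30) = (a - 5)*(a + 2)*(a^2 - a - 6) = (a - 5)*(a + 2)^2*(a - 3)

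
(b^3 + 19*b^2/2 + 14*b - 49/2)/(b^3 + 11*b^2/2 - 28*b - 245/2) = (b - 1)/(b - 5)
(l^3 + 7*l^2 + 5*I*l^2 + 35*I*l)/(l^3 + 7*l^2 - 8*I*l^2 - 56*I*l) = (l + 5*I)/(l - 8*I)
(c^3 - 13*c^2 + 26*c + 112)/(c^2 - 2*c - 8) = (c^2 - 15*c + 56)/(c - 4)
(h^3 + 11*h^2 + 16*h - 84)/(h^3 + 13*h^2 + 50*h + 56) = (h^2 + 4*h - 12)/(h^2 + 6*h + 8)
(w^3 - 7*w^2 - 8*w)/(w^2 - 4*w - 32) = w*(w + 1)/(w + 4)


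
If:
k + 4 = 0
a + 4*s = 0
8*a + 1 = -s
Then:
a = -4/31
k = -4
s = 1/31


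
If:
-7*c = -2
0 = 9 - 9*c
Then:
No Solution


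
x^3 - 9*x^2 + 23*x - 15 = (x - 5)*(x - 3)*(x - 1)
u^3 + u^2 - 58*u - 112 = (u - 8)*(u + 2)*(u + 7)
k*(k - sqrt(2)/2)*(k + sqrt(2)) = k^3 + sqrt(2)*k^2/2 - k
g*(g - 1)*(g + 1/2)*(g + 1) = g^4 + g^3/2 - g^2 - g/2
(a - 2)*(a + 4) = a^2 + 2*a - 8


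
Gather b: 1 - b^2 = 1 - b^2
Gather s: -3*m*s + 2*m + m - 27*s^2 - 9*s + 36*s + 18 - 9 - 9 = 3*m - 27*s^2 + s*(27 - 3*m)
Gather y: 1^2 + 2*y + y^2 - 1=y^2 + 2*y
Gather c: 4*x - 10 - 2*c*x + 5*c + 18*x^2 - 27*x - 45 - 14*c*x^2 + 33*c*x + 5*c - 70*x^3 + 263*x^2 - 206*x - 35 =c*(-14*x^2 + 31*x + 10) - 70*x^3 + 281*x^2 - 229*x - 90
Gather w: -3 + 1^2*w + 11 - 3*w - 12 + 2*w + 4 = 0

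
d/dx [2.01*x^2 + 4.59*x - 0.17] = 4.02*x + 4.59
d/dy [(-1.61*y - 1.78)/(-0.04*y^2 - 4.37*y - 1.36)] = (0.0644*y^2 + 7.0357*y - (0.08*y + 4.37)*(1.61*y + 1.78) + 2.1896)/(0.04*y^2 + 4.37*y + 1.36)^2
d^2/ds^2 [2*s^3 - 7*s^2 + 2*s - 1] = 12*s - 14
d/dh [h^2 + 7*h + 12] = 2*h + 7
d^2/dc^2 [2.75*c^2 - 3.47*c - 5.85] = 5.50000000000000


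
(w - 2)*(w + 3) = w^2 + w - 6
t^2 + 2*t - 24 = (t - 4)*(t + 6)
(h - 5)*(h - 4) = h^2 - 9*h + 20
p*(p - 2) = p^2 - 2*p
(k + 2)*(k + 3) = k^2 + 5*k + 6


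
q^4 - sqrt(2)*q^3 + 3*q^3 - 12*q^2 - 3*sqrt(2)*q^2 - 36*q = q*(q + 3)*(q - 3*sqrt(2))*(q + 2*sqrt(2))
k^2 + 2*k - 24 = (k - 4)*(k + 6)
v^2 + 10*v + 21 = (v + 3)*(v + 7)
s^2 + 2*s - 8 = (s - 2)*(s + 4)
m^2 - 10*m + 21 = (m - 7)*(m - 3)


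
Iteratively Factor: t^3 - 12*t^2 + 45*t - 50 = (t - 5)*(t^2 - 7*t + 10) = (t - 5)^2*(t - 2)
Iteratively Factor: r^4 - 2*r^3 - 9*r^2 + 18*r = (r)*(r^3 - 2*r^2 - 9*r + 18) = r*(r - 3)*(r^2 + r - 6) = r*(r - 3)*(r - 2)*(r + 3)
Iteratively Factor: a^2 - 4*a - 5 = (a - 5)*(a + 1)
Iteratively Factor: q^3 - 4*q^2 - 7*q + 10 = (q - 1)*(q^2 - 3*q - 10) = (q - 1)*(q + 2)*(q - 5)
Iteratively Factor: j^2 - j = (j)*(j - 1)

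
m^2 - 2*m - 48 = (m - 8)*(m + 6)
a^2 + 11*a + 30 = (a + 5)*(a + 6)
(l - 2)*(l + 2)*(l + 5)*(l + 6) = l^4 + 11*l^3 + 26*l^2 - 44*l - 120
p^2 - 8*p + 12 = (p - 6)*(p - 2)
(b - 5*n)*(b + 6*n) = b^2 + b*n - 30*n^2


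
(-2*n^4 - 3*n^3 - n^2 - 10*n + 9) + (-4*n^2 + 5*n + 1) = -2*n^4 - 3*n^3 - 5*n^2 - 5*n + 10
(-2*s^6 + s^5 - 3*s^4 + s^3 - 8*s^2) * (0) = 0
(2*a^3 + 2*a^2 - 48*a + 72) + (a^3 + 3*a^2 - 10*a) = 3*a^3 + 5*a^2 - 58*a + 72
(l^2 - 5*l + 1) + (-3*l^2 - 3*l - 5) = -2*l^2 - 8*l - 4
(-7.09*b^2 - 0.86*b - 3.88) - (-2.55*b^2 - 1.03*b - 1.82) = -4.54*b^2 + 0.17*b - 2.06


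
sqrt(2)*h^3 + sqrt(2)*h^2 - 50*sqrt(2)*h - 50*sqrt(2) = (h - 5*sqrt(2))*(h + 5*sqrt(2))*(sqrt(2)*h + sqrt(2))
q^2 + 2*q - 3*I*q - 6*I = (q + 2)*(q - 3*I)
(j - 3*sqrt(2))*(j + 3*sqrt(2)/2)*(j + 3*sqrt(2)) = j^3 + 3*sqrt(2)*j^2/2 - 18*j - 27*sqrt(2)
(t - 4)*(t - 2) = t^2 - 6*t + 8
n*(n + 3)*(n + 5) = n^3 + 8*n^2 + 15*n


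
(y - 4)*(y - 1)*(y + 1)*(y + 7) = y^4 + 3*y^3 - 29*y^2 - 3*y + 28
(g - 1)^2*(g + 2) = g^3 - 3*g + 2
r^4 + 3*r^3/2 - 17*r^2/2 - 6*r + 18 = (r - 2)*(r - 3/2)*(r + 2)*(r + 3)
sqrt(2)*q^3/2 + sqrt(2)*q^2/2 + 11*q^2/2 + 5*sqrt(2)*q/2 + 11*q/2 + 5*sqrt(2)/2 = (q + sqrt(2)/2)*(q + 5*sqrt(2))*(sqrt(2)*q/2 + sqrt(2)/2)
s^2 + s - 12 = (s - 3)*(s + 4)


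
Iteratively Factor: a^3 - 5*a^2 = (a - 5)*(a^2) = a*(a - 5)*(a)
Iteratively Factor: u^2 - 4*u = (u)*(u - 4)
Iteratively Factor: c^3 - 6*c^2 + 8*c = (c - 4)*(c^2 - 2*c) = c*(c - 4)*(c - 2)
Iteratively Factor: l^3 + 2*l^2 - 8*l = (l)*(l^2 + 2*l - 8) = l*(l + 4)*(l - 2)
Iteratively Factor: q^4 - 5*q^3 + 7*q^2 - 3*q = (q - 1)*(q^3 - 4*q^2 + 3*q) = (q - 3)*(q - 1)*(q^2 - q) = (q - 3)*(q - 1)^2*(q)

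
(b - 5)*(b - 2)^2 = b^3 - 9*b^2 + 24*b - 20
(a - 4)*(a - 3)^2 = a^3 - 10*a^2 + 33*a - 36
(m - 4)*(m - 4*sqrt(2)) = m^2 - 4*sqrt(2)*m - 4*m + 16*sqrt(2)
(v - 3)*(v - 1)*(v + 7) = v^3 + 3*v^2 - 25*v + 21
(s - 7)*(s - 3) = s^2 - 10*s + 21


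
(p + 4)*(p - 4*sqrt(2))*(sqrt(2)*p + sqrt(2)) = sqrt(2)*p^3 - 8*p^2 + 5*sqrt(2)*p^2 - 40*p + 4*sqrt(2)*p - 32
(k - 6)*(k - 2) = k^2 - 8*k + 12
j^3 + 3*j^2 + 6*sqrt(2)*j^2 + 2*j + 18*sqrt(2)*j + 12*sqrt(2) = (j + 1)*(j + 2)*(j + 6*sqrt(2))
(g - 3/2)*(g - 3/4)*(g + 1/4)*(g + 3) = g^4 + g^3 - 87*g^2/16 + 63*g/32 + 27/32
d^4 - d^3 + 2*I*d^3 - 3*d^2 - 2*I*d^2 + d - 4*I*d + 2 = (d - 2)*(d + I)*(-I*d + 1)*(I*d + I)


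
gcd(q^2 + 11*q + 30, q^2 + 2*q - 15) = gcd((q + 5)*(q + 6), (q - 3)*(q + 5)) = q + 5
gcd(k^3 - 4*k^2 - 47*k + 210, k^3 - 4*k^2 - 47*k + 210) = k^3 - 4*k^2 - 47*k + 210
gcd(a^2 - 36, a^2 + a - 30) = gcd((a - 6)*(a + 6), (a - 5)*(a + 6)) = a + 6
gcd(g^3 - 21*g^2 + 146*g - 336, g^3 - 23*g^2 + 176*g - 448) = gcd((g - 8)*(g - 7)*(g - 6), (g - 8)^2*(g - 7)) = g^2 - 15*g + 56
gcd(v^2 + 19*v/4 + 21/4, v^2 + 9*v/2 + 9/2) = v + 3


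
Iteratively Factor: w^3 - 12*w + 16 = (w - 2)*(w^2 + 2*w - 8) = (w - 2)*(w + 4)*(w - 2)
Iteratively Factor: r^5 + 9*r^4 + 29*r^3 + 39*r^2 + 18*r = (r + 3)*(r^4 + 6*r^3 + 11*r^2 + 6*r) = (r + 2)*(r + 3)*(r^3 + 4*r^2 + 3*r) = (r + 1)*(r + 2)*(r + 3)*(r^2 + 3*r) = (r + 1)*(r + 2)*(r + 3)^2*(r)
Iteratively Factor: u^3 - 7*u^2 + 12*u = (u)*(u^2 - 7*u + 12) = u*(u - 3)*(u - 4)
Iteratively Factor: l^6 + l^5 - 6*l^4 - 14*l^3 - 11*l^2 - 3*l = (l + 1)*(l^5 - 6*l^3 - 8*l^2 - 3*l) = (l + 1)^2*(l^4 - l^3 - 5*l^2 - 3*l) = (l + 1)^3*(l^3 - 2*l^2 - 3*l) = (l - 3)*(l + 1)^3*(l^2 + l) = (l - 3)*(l + 1)^4*(l)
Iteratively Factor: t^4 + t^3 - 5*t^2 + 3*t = (t + 3)*(t^3 - 2*t^2 + t) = (t - 1)*(t + 3)*(t^2 - t) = (t - 1)^2*(t + 3)*(t)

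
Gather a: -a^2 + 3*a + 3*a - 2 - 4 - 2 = -a^2 + 6*a - 8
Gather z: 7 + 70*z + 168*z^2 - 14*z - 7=168*z^2 + 56*z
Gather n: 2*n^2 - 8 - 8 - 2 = 2*n^2 - 18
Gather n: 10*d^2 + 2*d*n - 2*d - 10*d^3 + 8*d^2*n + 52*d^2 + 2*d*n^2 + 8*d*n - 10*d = -10*d^3 + 62*d^2 + 2*d*n^2 - 12*d + n*(8*d^2 + 10*d)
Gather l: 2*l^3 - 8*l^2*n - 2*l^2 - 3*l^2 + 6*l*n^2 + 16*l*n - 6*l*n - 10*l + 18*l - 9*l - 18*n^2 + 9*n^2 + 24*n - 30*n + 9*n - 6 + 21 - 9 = 2*l^3 + l^2*(-8*n - 5) + l*(6*n^2 + 10*n - 1) - 9*n^2 + 3*n + 6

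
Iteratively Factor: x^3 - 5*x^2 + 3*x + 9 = (x + 1)*(x^2 - 6*x + 9) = (x - 3)*(x + 1)*(x - 3)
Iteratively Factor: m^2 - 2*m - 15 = (m + 3)*(m - 5)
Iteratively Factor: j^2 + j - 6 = (j + 3)*(j - 2)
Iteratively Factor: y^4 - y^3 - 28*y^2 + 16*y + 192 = (y + 4)*(y^3 - 5*y^2 - 8*y + 48) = (y + 3)*(y + 4)*(y^2 - 8*y + 16) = (y - 4)*(y + 3)*(y + 4)*(y - 4)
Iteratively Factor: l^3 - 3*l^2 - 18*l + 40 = (l - 2)*(l^2 - l - 20) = (l - 5)*(l - 2)*(l + 4)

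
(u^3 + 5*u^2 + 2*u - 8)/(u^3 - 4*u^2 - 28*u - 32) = (u^2 + 3*u - 4)/(u^2 - 6*u - 16)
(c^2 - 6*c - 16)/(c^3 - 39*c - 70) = (c - 8)/(c^2 - 2*c - 35)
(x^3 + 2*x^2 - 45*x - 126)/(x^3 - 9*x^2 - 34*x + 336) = (x + 3)/(x - 8)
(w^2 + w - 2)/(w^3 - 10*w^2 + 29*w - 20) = (w + 2)/(w^2 - 9*w + 20)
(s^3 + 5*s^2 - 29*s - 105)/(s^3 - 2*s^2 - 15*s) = (s + 7)/s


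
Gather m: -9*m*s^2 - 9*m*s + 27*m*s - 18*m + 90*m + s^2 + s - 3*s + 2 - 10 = m*(-9*s^2 + 18*s + 72) + s^2 - 2*s - 8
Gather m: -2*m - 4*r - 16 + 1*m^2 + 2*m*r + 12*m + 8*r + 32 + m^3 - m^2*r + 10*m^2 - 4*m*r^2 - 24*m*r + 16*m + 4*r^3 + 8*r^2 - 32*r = m^3 + m^2*(11 - r) + m*(-4*r^2 - 22*r + 26) + 4*r^3 + 8*r^2 - 28*r + 16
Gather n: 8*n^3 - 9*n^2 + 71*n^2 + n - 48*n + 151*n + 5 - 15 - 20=8*n^3 + 62*n^2 + 104*n - 30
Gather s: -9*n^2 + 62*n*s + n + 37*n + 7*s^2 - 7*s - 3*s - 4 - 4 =-9*n^2 + 38*n + 7*s^2 + s*(62*n - 10) - 8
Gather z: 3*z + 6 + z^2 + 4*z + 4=z^2 + 7*z + 10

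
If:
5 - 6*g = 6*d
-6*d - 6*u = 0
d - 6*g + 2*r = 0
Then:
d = -u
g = u + 5/6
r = 7*u/2 + 5/2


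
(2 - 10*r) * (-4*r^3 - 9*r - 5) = 40*r^4 - 8*r^3 + 90*r^2 + 32*r - 10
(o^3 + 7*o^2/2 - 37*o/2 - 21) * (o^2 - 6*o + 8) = o^5 - 5*o^4/2 - 63*o^3/2 + 118*o^2 - 22*o - 168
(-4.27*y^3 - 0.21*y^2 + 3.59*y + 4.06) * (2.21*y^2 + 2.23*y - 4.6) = -9.4367*y^5 - 9.9862*y^4 + 27.1076*y^3 + 17.9443*y^2 - 7.4602*y - 18.676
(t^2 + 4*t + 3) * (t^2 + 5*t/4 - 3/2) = t^4 + 21*t^3/4 + 13*t^2/2 - 9*t/4 - 9/2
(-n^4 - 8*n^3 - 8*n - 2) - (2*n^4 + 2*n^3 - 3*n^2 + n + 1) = -3*n^4 - 10*n^3 + 3*n^2 - 9*n - 3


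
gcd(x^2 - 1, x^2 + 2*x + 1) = x + 1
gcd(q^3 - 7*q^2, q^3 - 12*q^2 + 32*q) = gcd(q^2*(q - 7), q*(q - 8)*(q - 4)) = q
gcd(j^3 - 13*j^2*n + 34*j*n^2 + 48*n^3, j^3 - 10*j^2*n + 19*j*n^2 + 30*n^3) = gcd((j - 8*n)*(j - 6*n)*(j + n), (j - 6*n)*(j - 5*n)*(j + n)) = j^2 - 5*j*n - 6*n^2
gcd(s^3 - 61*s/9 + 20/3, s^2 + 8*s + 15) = s + 3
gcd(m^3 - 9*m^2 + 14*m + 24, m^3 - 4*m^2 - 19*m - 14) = m + 1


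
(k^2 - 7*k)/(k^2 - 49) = k/(k + 7)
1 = 1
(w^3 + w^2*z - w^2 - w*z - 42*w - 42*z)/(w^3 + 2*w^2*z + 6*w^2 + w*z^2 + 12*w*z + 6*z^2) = (w - 7)/(w + z)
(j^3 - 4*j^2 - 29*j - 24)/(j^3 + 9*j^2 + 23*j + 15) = (j - 8)/(j + 5)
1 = 1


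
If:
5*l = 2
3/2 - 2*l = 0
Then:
No Solution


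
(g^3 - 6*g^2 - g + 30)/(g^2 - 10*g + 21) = (g^2 - 3*g - 10)/(g - 7)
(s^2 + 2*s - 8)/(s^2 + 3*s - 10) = (s + 4)/(s + 5)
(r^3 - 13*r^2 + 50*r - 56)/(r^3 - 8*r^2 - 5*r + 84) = (r - 2)/(r + 3)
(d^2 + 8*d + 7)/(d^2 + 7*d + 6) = (d + 7)/(d + 6)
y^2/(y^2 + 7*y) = y/(y + 7)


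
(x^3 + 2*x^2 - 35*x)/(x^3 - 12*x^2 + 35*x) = (x + 7)/(x - 7)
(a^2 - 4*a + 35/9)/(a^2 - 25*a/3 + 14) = (a - 5/3)/(a - 6)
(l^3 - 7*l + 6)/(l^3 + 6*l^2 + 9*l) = (l^2 - 3*l + 2)/(l*(l + 3))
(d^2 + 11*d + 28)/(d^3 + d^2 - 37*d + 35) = (d + 4)/(d^2 - 6*d + 5)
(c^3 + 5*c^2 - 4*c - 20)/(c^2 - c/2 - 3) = 2*(c^2 + 7*c + 10)/(2*c + 3)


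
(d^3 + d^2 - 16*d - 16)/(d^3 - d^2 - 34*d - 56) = (d^2 - 3*d - 4)/(d^2 - 5*d - 14)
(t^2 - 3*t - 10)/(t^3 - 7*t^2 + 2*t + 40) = 1/(t - 4)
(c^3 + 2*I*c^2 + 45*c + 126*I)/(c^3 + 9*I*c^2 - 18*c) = (c - 7*I)/c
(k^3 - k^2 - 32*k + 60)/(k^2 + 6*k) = k - 7 + 10/k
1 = 1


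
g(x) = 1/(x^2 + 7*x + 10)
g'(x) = (-2*x - 7)/(x^2 + 7*x + 10)^2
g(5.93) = 0.01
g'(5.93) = -0.00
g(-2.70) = -0.62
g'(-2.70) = -0.62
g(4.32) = 0.02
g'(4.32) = -0.00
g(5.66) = 0.01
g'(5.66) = -0.00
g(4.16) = 0.02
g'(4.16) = -0.00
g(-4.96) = -8.45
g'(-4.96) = 208.30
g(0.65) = 0.07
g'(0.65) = -0.04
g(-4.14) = -0.54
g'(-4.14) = 0.38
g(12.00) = 0.00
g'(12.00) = 0.00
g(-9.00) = 0.04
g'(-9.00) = 0.01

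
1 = 1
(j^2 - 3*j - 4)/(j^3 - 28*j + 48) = (j + 1)/(j^2 + 4*j - 12)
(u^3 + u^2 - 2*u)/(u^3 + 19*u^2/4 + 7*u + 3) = 4*u*(u - 1)/(4*u^2 + 11*u + 6)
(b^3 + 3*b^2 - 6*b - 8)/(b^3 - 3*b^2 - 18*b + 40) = (b + 1)/(b - 5)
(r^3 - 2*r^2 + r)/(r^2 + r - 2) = r*(r - 1)/(r + 2)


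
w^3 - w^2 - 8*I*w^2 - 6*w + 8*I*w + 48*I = (w - 3)*(w + 2)*(w - 8*I)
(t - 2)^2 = t^2 - 4*t + 4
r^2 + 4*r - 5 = (r - 1)*(r + 5)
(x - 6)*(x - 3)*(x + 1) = x^3 - 8*x^2 + 9*x + 18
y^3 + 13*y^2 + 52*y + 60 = (y + 2)*(y + 5)*(y + 6)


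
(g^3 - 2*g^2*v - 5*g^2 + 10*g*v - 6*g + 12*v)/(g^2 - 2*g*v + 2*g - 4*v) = (g^2 - 5*g - 6)/(g + 2)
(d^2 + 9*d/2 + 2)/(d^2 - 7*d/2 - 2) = (d + 4)/(d - 4)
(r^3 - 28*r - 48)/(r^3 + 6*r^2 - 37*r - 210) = (r^2 + 6*r + 8)/(r^2 + 12*r + 35)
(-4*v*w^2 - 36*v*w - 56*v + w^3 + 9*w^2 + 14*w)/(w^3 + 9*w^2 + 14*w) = (-4*v + w)/w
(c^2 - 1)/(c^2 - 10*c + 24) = (c^2 - 1)/(c^2 - 10*c + 24)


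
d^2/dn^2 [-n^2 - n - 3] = -2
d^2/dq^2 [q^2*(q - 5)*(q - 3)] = 12*q^2 - 48*q + 30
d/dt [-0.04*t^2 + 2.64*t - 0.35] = 2.64 - 0.08*t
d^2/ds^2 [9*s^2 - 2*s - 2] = 18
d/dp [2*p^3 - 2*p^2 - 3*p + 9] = 6*p^2 - 4*p - 3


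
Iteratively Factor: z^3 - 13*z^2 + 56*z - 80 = (z - 4)*(z^2 - 9*z + 20) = (z - 5)*(z - 4)*(z - 4)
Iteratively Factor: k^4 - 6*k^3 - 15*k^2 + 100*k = (k - 5)*(k^3 - k^2 - 20*k) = k*(k - 5)*(k^2 - k - 20) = k*(k - 5)*(k + 4)*(k - 5)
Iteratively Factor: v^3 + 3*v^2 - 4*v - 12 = (v + 3)*(v^2 - 4) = (v + 2)*(v + 3)*(v - 2)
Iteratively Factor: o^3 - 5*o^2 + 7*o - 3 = (o - 1)*(o^2 - 4*o + 3) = (o - 3)*(o - 1)*(o - 1)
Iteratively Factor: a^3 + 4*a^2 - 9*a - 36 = (a - 3)*(a^2 + 7*a + 12) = (a - 3)*(a + 3)*(a + 4)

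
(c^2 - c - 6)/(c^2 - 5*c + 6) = (c + 2)/(c - 2)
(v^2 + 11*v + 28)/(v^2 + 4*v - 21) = (v + 4)/(v - 3)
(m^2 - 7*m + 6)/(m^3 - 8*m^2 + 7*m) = (m - 6)/(m*(m - 7))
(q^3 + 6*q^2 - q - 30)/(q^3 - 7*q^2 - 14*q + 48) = (q + 5)/(q - 8)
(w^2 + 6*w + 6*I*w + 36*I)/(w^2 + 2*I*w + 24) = (w + 6)/(w - 4*I)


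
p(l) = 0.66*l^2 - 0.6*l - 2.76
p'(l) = 1.32*l - 0.6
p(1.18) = -2.55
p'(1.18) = 0.96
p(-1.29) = -0.89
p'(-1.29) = -2.30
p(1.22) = -2.51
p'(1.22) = 1.01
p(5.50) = 13.90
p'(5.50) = 6.66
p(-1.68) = 0.11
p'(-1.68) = -2.82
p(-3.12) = 5.54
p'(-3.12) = -4.72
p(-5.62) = 21.46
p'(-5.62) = -8.02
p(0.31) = -2.88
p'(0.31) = -0.19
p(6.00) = 17.40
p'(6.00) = 7.32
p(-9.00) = 56.10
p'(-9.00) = -12.48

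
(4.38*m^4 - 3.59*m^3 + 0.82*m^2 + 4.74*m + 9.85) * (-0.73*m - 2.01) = -3.1974*m^5 - 6.1831*m^4 + 6.6173*m^3 - 5.1084*m^2 - 16.7179*m - 19.7985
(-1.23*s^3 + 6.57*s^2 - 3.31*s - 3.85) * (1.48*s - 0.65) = -1.8204*s^4 + 10.5231*s^3 - 9.1693*s^2 - 3.5465*s + 2.5025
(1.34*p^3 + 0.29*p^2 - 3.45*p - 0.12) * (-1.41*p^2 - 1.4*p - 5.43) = -1.8894*p^5 - 2.2849*p^4 - 2.8177*p^3 + 3.4245*p^2 + 18.9015*p + 0.6516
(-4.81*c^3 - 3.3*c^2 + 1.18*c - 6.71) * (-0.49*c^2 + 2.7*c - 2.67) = 2.3569*c^5 - 11.37*c^4 + 3.3545*c^3 + 15.2849*c^2 - 21.2676*c + 17.9157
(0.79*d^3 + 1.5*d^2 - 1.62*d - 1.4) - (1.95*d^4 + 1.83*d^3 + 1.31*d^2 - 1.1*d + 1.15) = -1.95*d^4 - 1.04*d^3 + 0.19*d^2 - 0.52*d - 2.55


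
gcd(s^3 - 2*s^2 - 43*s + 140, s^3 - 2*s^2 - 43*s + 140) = s^3 - 2*s^2 - 43*s + 140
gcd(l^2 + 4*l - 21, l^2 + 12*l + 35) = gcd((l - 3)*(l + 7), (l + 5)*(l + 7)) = l + 7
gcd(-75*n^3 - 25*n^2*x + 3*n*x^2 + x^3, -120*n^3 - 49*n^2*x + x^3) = 15*n^2 + 8*n*x + x^2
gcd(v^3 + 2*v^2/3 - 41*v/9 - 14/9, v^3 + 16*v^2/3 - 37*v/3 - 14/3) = v^2 - 5*v/3 - 2/3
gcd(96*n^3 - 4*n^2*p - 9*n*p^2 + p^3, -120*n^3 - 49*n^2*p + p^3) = -24*n^2 - 5*n*p + p^2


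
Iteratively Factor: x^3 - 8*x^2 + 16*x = (x - 4)*(x^2 - 4*x) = x*(x - 4)*(x - 4)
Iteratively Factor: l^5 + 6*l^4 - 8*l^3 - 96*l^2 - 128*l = (l + 4)*(l^4 + 2*l^3 - 16*l^2 - 32*l) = (l - 4)*(l + 4)*(l^3 + 6*l^2 + 8*l) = (l - 4)*(l + 4)^2*(l^2 + 2*l) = (l - 4)*(l + 2)*(l + 4)^2*(l)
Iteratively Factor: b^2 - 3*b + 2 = (b - 2)*(b - 1)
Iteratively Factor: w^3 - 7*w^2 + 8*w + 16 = (w - 4)*(w^2 - 3*w - 4) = (w - 4)*(w + 1)*(w - 4)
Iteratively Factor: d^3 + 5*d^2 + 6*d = (d + 3)*(d^2 + 2*d) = (d + 2)*(d + 3)*(d)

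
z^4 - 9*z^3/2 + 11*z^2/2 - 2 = (z - 2)^2*(z - 1)*(z + 1/2)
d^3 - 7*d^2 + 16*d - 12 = (d - 3)*(d - 2)^2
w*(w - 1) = w^2 - w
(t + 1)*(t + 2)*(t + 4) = t^3 + 7*t^2 + 14*t + 8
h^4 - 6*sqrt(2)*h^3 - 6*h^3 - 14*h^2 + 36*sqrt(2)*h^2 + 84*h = h*(h - 6)*(h - 7*sqrt(2))*(h + sqrt(2))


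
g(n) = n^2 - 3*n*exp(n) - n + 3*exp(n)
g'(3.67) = -425.82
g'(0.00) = -1.00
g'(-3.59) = -7.88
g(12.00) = -5370776.12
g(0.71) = 1.56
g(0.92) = 0.53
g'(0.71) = -3.91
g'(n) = -3*n*exp(n) + 2*n - 1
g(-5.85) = 40.13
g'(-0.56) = -1.16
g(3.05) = -123.61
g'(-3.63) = -7.97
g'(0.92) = -6.09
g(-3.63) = 17.18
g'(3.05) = -188.11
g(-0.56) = 3.55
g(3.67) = -304.61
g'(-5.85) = -12.65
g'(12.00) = -5859149.49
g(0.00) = 3.00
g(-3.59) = 16.86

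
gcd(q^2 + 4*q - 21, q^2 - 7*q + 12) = q - 3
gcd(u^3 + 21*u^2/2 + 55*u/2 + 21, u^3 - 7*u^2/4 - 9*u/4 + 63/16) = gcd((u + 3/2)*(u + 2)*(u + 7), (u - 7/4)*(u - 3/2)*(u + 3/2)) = u + 3/2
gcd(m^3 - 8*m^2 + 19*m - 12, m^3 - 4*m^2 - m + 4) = m^2 - 5*m + 4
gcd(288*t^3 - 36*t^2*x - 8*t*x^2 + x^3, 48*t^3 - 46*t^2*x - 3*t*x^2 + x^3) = -48*t^2 - 2*t*x + x^2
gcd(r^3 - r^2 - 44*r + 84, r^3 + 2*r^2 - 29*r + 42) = r^2 + 5*r - 14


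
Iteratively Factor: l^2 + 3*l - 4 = (l + 4)*(l - 1)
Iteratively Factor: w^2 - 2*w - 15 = (w - 5)*(w + 3)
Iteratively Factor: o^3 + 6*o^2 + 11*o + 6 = (o + 3)*(o^2 + 3*o + 2) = (o + 2)*(o + 3)*(o + 1)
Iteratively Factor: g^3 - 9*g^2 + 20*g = (g - 5)*(g^2 - 4*g) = (g - 5)*(g - 4)*(g)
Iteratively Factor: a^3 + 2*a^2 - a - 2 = (a + 2)*(a^2 - 1) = (a + 1)*(a + 2)*(a - 1)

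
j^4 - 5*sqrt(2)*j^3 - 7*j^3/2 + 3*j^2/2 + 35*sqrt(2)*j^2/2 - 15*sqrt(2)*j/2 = j*(j - 3)*(j - 1/2)*(j - 5*sqrt(2))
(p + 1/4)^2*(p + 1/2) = p^3 + p^2 + 5*p/16 + 1/32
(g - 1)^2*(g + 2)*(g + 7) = g^4 + 7*g^3 - 3*g^2 - 19*g + 14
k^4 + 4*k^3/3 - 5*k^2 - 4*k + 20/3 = (k - 5/3)*(k - 1)*(k + 2)^2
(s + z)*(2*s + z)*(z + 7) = 2*s^2*z + 14*s^2 + 3*s*z^2 + 21*s*z + z^3 + 7*z^2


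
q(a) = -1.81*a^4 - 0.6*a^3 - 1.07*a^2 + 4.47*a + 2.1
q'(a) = -7.24*a^3 - 1.8*a^2 - 2.14*a + 4.47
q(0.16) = 2.78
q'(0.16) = 4.05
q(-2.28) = -55.45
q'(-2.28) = 85.80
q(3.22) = -209.21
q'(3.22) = -262.80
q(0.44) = 3.74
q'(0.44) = 2.56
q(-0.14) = 1.45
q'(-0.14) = 4.75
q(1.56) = -6.53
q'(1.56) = -30.73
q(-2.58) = -86.45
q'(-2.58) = 122.35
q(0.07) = 2.41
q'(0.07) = 4.31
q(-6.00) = -2279.40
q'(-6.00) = 1516.35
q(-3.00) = -151.35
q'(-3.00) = 190.17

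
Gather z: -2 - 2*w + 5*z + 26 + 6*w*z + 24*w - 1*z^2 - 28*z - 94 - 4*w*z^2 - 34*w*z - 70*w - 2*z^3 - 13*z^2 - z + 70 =-48*w - 2*z^3 + z^2*(-4*w - 14) + z*(-28*w - 24)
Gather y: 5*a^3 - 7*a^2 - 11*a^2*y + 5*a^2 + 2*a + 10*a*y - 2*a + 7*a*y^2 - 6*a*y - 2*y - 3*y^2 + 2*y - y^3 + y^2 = 5*a^3 - 2*a^2 - y^3 + y^2*(7*a - 2) + y*(-11*a^2 + 4*a)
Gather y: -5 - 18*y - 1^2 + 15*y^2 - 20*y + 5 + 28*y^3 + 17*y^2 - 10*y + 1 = 28*y^3 + 32*y^2 - 48*y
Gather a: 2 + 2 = 4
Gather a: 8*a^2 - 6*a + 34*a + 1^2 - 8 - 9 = 8*a^2 + 28*a - 16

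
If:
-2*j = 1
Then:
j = -1/2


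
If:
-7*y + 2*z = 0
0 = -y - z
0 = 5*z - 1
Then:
No Solution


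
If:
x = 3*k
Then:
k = x/3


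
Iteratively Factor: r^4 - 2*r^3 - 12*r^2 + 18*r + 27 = (r - 3)*(r^3 + r^2 - 9*r - 9) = (r - 3)*(r + 1)*(r^2 - 9) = (r - 3)^2*(r + 1)*(r + 3)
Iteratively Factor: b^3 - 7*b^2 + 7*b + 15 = (b + 1)*(b^2 - 8*b + 15) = (b - 5)*(b + 1)*(b - 3)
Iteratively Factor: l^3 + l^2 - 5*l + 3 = (l - 1)*(l^2 + 2*l - 3) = (l - 1)*(l + 3)*(l - 1)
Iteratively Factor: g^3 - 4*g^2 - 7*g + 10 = (g - 1)*(g^2 - 3*g - 10) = (g - 1)*(g + 2)*(g - 5)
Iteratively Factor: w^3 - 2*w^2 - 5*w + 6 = (w + 2)*(w^2 - 4*w + 3) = (w - 1)*(w + 2)*(w - 3)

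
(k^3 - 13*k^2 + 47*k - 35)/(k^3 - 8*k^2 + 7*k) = (k - 5)/k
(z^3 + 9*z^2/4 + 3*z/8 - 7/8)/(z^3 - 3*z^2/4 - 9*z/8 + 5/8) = (4*z + 7)/(4*z - 5)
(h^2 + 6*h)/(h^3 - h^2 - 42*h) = 1/(h - 7)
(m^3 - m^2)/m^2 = m - 1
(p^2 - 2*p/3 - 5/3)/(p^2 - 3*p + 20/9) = 3*(p + 1)/(3*p - 4)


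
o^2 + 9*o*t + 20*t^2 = (o + 4*t)*(o + 5*t)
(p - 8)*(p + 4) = p^2 - 4*p - 32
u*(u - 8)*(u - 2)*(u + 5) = u^4 - 5*u^3 - 34*u^2 + 80*u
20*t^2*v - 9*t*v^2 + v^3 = v*(-5*t + v)*(-4*t + v)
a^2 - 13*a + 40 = (a - 8)*(a - 5)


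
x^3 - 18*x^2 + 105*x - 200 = (x - 8)*(x - 5)^2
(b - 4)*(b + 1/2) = b^2 - 7*b/2 - 2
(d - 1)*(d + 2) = d^2 + d - 2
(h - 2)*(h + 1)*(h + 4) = h^3 + 3*h^2 - 6*h - 8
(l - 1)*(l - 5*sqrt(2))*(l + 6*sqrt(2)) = l^3 - l^2 + sqrt(2)*l^2 - 60*l - sqrt(2)*l + 60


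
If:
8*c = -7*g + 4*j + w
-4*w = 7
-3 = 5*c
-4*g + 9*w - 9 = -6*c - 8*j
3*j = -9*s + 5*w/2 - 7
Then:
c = -3/5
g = 689/200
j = 4213/800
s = -21739/7200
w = -7/4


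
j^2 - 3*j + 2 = (j - 2)*(j - 1)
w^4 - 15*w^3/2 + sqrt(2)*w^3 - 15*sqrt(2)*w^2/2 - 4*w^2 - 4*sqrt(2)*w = w*(w - 8)*(w + 1/2)*(w + sqrt(2))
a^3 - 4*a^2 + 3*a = a*(a - 3)*(a - 1)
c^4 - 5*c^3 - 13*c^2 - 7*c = c*(c - 7)*(c + 1)^2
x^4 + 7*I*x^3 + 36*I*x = x*(x - 2*I)*(x + 3*I)*(x + 6*I)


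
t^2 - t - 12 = (t - 4)*(t + 3)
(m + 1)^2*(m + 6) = m^3 + 8*m^2 + 13*m + 6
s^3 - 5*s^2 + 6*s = s*(s - 3)*(s - 2)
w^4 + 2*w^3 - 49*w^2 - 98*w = w*(w - 7)*(w + 2)*(w + 7)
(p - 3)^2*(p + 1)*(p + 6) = p^4 + p^3 - 27*p^2 + 27*p + 54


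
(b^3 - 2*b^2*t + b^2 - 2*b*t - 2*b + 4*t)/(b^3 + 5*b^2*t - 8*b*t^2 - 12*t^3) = (b^2 + b - 2)/(b^2 + 7*b*t + 6*t^2)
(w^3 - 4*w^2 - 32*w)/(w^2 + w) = (w^2 - 4*w - 32)/(w + 1)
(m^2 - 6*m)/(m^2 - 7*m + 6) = m/(m - 1)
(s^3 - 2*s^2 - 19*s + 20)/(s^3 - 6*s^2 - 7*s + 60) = (s^2 + 3*s - 4)/(s^2 - s - 12)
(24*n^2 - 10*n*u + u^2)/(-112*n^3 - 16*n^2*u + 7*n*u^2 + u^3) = (-6*n + u)/(28*n^2 + 11*n*u + u^2)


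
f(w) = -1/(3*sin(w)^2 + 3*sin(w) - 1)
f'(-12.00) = 2.42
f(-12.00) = -0.68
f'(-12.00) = 2.42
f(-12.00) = -0.68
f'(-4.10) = -0.38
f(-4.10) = -0.29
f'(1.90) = -0.14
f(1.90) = -0.22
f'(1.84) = -0.11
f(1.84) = -0.21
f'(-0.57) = -0.07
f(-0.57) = 0.57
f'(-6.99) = -0.24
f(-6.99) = 0.59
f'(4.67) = 0.13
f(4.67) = 1.00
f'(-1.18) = -0.66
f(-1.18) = 0.83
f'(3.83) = 0.22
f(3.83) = 0.59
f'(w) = -(-6*sin(w)*cos(w) - 3*cos(w))/(3*sin(w)^2 + 3*sin(w) - 1)^2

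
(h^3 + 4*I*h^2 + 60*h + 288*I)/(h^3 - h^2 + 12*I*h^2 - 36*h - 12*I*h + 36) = (h - 8*I)/(h - 1)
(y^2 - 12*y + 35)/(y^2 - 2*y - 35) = (y - 5)/(y + 5)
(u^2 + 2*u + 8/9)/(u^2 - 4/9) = (3*u + 4)/(3*u - 2)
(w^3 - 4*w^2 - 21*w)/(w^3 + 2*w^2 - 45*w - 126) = w/(w + 6)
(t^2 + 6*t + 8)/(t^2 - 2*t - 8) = (t + 4)/(t - 4)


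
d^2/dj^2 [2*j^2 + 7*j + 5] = 4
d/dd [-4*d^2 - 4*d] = -8*d - 4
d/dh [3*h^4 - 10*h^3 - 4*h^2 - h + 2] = 12*h^3 - 30*h^2 - 8*h - 1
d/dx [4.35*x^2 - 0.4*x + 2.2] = 8.7*x - 0.4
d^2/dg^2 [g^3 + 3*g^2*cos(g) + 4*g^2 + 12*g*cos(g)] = -3*g^2*cos(g) - 12*sqrt(2)*g*sin(g + pi/4) + 6*g - 24*sin(g) + 6*cos(g) + 8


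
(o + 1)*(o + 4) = o^2 + 5*o + 4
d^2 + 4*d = d*(d + 4)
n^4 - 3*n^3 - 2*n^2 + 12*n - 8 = (n - 2)^2*(n - 1)*(n + 2)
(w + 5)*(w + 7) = w^2 + 12*w + 35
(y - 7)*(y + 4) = y^2 - 3*y - 28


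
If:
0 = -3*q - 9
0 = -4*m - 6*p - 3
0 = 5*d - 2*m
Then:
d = -3*p/5 - 3/10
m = -3*p/2 - 3/4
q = -3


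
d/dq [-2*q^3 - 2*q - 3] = -6*q^2 - 2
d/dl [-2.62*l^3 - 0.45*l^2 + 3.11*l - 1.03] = -7.86*l^2 - 0.9*l + 3.11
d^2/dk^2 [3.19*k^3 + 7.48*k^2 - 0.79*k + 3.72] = 19.14*k + 14.96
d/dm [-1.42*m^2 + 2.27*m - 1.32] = 2.27 - 2.84*m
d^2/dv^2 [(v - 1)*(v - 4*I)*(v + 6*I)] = 6*v - 2 + 4*I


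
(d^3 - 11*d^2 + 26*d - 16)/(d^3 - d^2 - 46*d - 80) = (d^2 - 3*d + 2)/(d^2 + 7*d + 10)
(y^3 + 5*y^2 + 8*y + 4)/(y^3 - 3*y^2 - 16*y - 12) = (y + 2)/(y - 6)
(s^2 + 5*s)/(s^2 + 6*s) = (s + 5)/(s + 6)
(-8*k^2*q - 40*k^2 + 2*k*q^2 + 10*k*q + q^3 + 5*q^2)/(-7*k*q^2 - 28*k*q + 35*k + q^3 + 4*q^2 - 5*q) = (-8*k^2 + 2*k*q + q^2)/(-7*k*q + 7*k + q^2 - q)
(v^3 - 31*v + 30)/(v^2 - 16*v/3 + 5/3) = 3*(v^2 + 5*v - 6)/(3*v - 1)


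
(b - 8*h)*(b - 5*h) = b^2 - 13*b*h + 40*h^2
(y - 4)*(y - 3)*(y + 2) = y^3 - 5*y^2 - 2*y + 24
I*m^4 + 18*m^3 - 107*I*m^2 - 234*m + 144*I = (m - 8*I)*(m - 6*I)*(m - 3*I)*(I*m + 1)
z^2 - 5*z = z*(z - 5)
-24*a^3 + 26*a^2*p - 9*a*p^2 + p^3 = (-4*a + p)*(-3*a + p)*(-2*a + p)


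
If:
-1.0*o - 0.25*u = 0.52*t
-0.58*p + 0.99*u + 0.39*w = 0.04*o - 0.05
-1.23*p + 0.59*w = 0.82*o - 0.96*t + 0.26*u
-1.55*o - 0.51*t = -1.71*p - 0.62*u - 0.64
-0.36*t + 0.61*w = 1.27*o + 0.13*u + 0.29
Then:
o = 0.32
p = -0.07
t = -0.42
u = -0.39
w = 0.80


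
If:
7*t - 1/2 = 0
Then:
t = 1/14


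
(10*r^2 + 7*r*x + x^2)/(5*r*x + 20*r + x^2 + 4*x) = (2*r + x)/(x + 4)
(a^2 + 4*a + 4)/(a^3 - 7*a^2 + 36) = (a + 2)/(a^2 - 9*a + 18)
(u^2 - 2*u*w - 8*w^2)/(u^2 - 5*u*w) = (u^2 - 2*u*w - 8*w^2)/(u*(u - 5*w))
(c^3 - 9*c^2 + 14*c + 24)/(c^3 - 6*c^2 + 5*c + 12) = (c - 6)/(c - 3)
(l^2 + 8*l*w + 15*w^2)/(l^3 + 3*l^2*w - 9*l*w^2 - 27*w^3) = (-l - 5*w)/(-l^2 + 9*w^2)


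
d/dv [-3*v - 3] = -3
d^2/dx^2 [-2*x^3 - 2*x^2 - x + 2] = -12*x - 4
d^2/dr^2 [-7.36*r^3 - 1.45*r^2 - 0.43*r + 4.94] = -44.16*r - 2.9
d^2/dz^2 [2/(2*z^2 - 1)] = 8*(6*z^2 + 1)/(2*z^2 - 1)^3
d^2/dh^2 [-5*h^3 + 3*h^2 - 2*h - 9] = 6 - 30*h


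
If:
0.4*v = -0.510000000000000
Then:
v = -1.28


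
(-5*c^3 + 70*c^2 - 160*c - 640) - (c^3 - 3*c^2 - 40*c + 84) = -6*c^3 + 73*c^2 - 120*c - 724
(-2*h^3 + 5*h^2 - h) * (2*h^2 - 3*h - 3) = -4*h^5 + 16*h^4 - 11*h^3 - 12*h^2 + 3*h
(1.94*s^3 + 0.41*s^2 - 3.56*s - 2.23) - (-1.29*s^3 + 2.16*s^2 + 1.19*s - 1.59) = 3.23*s^3 - 1.75*s^2 - 4.75*s - 0.64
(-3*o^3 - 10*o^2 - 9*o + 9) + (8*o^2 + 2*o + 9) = -3*o^3 - 2*o^2 - 7*o + 18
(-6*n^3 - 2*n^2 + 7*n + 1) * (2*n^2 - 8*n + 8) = -12*n^5 + 44*n^4 - 18*n^3 - 70*n^2 + 48*n + 8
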